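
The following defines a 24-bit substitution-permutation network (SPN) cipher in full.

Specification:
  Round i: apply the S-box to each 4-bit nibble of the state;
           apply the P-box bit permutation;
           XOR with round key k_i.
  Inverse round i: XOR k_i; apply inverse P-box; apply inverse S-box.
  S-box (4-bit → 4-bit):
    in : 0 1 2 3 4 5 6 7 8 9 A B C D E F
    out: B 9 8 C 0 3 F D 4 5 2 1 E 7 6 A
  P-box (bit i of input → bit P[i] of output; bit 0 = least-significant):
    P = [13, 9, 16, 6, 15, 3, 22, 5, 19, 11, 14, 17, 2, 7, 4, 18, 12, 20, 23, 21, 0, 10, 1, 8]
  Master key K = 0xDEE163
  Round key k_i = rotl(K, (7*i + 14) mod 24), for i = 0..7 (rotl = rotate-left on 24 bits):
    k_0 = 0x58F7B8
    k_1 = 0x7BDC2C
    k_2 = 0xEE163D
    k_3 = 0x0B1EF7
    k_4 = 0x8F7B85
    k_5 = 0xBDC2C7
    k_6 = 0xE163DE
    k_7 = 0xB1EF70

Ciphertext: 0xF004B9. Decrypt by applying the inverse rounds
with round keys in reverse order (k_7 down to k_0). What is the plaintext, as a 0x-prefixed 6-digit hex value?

s_0 = ciphertext = 0xF004B9
s_1 = InvRound(s_0, k_7) = 0x14AED6
s_2 = InvRound(s_1, k_6) = 0xFC2ED8
s_3 = InvRound(s_2, k_5) = 0xD49ED9
s_4 = InvRound(s_3, k_4) = 0xFA97D7
s_5 = InvRound(s_4, k_3) = 0x2C4A78
s_6 = InvRound(s_5, k_2) = 0x59BC82
s_7 = InvRound(s_6, k_1) = 0x8253FB
s_8 = InvRound(s_7, k_0) = 0xDE4191

0xDE4191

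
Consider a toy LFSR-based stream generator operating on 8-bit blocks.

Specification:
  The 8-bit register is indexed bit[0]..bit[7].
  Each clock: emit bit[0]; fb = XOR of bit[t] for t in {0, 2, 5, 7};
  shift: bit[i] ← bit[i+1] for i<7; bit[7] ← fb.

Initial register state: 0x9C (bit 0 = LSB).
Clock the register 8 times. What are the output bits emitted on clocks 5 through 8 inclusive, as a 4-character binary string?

1001

reg_0 = 0x9C
clock 1: out=0, reg = 0x4E
clock 2: out=0, reg = 0xA7
clock 3: out=1, reg = 0x53
clock 4: out=1, reg = 0xA9
clock 5: out=1, reg = 0xD4
clock 6: out=0, reg = 0x6A
clock 7: out=0, reg = 0xB5
clock 8: out=1, reg = 0x5A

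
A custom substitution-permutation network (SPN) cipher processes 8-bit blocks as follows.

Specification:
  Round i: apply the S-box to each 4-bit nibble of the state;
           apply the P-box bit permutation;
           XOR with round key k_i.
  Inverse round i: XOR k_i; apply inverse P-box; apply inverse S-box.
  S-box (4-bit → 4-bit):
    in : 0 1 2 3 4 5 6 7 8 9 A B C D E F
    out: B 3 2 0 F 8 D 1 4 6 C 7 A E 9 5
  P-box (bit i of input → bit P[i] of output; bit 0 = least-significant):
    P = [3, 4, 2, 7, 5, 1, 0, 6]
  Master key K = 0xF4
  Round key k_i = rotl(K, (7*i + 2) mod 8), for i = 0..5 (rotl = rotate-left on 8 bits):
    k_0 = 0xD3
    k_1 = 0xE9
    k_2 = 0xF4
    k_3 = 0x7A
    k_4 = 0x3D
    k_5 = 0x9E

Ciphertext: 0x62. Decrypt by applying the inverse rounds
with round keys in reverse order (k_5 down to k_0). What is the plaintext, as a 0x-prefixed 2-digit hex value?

s_0 = ciphertext = 0x62
s_1 = InvRound(s_0, k_5) = 0xE4
s_2 = InvRound(s_1, k_4) = 0xA0
s_3 = InvRound(s_2, k_3) = 0xC0
s_4 = InvRound(s_3, k_2) = 0x79
s_5 = InvRound(s_4, k_1) = 0x3C
s_6 = InvRound(s_5, k_0) = 0x46

0x46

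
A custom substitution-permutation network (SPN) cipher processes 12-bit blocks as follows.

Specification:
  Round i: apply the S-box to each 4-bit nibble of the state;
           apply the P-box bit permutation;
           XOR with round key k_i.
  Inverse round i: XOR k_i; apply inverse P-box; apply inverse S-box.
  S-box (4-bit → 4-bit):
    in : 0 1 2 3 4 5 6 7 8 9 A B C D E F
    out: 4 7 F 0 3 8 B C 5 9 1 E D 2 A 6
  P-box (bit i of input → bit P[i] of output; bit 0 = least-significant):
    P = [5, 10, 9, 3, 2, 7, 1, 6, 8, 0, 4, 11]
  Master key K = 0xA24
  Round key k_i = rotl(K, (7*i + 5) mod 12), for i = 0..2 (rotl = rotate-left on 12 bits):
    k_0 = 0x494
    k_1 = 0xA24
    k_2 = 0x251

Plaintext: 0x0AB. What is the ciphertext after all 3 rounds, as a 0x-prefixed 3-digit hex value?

0x3C6

s_0 = plaintext = 0x0AB
s_1 = Round(s_0, k_0) = 0x288
s_2 = Round(s_1, k_1) = 0x113
s_3 = Round(s_2, k_2) = 0x3C6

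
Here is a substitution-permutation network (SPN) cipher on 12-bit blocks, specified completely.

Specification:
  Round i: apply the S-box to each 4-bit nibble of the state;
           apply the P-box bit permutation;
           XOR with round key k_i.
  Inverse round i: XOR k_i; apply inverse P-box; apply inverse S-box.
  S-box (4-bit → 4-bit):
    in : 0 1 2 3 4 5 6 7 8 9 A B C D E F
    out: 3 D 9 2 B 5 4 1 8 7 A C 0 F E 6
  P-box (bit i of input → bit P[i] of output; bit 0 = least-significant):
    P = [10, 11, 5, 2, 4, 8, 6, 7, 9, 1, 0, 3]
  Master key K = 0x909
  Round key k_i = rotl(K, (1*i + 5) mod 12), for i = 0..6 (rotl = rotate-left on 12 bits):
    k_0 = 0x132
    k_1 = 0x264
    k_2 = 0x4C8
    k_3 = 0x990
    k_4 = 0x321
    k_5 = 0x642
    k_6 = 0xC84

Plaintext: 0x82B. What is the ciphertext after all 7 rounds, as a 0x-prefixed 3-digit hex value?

s_0 = plaintext = 0x82B
s_1 = Round(s_0, k_0) = 0x18E
s_2 = Round(s_1, k_1) = 0x8C9
s_3 = Round(s_2, k_2) = 0x8E0
s_4 = Round(s_3, k_3) = 0x458
s_5 = Round(s_4, k_4) = 0x17F
s_6 = Round(s_5, k_5) = 0xC7B
s_7 = Round(s_6, k_6) = 0xCB0

0xCB0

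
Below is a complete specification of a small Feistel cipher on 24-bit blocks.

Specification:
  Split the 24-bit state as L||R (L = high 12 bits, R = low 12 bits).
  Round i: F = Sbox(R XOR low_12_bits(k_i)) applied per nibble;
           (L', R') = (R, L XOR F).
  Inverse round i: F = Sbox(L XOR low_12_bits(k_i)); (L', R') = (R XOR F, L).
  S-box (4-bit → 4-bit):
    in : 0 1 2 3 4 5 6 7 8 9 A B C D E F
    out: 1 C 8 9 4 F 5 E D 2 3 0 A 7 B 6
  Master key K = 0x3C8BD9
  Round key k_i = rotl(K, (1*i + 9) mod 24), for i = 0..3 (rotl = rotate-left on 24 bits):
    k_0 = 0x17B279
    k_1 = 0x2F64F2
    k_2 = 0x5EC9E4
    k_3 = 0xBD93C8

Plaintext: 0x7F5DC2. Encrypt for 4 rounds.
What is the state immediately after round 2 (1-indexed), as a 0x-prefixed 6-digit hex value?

s_0 = plaintext = 0x7F5DC2
s_1 = Round(s_0, k_0) = 0xDC21F5
s_2 = Round(s_1, k_1) = 0x1F52DC
s_3 = Round(s_2, k_2) = 0x2DC168
s_4 = Round(s_3, k_3) = 0x168AED

0x1F52DC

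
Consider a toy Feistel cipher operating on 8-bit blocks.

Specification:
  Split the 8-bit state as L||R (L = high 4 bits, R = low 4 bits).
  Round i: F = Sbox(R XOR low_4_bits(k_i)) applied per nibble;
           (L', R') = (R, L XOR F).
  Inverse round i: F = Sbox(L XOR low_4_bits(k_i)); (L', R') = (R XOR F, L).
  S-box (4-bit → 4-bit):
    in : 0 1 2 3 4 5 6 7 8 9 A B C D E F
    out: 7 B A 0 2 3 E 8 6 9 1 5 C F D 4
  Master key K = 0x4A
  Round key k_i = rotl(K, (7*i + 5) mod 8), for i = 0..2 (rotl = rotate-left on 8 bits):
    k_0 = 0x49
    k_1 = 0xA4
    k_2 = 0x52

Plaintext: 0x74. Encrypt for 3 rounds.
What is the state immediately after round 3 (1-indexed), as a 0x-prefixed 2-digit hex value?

0x89

s_0 = plaintext = 0x74
s_1 = Round(s_0, k_0) = 0x48
s_2 = Round(s_1, k_1) = 0x88
s_3 = Round(s_2, k_2) = 0x89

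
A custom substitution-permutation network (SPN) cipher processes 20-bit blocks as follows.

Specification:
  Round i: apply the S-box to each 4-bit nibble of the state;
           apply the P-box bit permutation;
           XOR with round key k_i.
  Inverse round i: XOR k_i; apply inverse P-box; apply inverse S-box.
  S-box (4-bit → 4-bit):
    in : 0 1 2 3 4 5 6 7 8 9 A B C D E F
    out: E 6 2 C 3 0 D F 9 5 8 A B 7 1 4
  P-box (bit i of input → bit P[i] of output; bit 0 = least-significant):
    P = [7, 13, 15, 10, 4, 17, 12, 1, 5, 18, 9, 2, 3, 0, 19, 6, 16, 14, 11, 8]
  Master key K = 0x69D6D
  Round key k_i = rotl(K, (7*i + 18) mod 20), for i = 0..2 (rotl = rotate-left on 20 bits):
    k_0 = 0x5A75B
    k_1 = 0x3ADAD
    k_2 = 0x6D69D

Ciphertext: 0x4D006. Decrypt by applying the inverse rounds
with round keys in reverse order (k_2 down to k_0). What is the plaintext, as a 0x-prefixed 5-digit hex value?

s_0 = ciphertext = 0x4D006
s_1 = InvRound(s_0, k_2) = 0x54FC8
s_2 = InvRound(s_1, k_1) = 0x2B721
s_3 = InvRound(s_2, k_0) = 0xE8475

0xE8475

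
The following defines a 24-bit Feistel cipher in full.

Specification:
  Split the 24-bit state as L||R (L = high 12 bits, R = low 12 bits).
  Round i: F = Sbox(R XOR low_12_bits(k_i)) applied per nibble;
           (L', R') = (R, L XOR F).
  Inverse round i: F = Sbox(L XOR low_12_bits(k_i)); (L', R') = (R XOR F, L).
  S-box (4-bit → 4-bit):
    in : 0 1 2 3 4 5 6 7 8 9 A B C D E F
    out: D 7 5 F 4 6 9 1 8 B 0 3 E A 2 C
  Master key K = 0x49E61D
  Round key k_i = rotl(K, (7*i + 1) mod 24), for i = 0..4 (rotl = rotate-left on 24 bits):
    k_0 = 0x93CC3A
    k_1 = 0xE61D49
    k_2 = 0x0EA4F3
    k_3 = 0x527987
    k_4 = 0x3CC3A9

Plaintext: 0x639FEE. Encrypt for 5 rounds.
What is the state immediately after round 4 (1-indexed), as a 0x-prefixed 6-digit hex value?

s_0 = plaintext = 0x639FEE
s_1 = Round(s_0, k_0) = 0xFEE99D
s_2 = Round(s_1, k_1) = 0x99DB4A
s_3 = Round(s_2, k_2) = 0xB4A5A6
s_4 = Round(s_3, k_3) = 0x5A651D
s_5 = Round(s_4, k_4) = 0x51DC92

0x5A651D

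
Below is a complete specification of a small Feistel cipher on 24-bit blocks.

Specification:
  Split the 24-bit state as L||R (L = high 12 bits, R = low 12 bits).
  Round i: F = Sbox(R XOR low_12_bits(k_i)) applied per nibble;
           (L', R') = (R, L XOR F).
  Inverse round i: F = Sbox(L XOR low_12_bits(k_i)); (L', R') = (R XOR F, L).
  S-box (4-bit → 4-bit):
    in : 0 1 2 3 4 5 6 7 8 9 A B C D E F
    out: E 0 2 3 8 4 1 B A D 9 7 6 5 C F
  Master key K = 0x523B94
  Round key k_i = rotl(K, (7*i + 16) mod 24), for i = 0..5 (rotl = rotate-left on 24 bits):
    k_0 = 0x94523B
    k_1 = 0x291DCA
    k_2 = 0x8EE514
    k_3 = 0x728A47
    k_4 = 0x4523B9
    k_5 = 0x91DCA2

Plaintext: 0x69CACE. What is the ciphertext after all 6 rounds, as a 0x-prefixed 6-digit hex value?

0xB52C36

s_0 = plaintext = 0x69CACE
s_1 = Round(s_0, k_0) = 0xACEC68
s_2 = Round(s_1, k_1) = 0xC68A5C
s_3 = Round(s_2, k_2) = 0xA5C3E2
s_4 = Round(s_3, k_3) = 0x3E27C8
s_5 = Round(s_4, k_4) = 0x7C8B52
s_6 = Round(s_5, k_5) = 0xB52C36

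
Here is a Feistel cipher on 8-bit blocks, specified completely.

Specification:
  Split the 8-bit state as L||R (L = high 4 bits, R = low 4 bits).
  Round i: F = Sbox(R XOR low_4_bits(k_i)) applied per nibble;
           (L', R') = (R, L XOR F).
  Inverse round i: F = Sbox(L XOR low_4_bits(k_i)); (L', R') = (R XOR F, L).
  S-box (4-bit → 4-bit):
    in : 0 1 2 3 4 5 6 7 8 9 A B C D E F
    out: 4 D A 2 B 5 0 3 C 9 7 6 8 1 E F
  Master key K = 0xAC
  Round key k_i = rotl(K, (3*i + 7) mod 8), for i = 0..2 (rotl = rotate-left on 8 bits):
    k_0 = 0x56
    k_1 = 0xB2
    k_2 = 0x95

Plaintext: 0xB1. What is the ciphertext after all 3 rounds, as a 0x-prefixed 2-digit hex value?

0x6A

s_0 = plaintext = 0xB1
s_1 = Round(s_0, k_0) = 0x18
s_2 = Round(s_1, k_1) = 0x86
s_3 = Round(s_2, k_2) = 0x6A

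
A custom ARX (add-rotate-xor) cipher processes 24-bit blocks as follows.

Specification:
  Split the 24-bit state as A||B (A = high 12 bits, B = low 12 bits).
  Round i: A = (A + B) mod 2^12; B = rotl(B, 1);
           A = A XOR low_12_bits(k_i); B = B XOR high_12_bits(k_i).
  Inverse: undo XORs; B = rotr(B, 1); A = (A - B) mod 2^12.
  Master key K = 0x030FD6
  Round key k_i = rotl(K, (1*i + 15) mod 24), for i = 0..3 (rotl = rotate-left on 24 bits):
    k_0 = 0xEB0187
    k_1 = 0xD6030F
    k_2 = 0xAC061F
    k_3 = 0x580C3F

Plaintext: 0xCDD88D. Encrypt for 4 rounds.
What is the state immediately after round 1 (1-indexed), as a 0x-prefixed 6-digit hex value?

s_0 = plaintext = 0xCDD88D
s_1 = Round(s_0, k_0) = 0x4EDFAB
s_2 = Round(s_1, k_1) = 0x797237
s_3 = Round(s_2, k_2) = 0xFD1EAE
s_4 = Round(s_3, k_3) = 0x2408DD

0x4EDFAB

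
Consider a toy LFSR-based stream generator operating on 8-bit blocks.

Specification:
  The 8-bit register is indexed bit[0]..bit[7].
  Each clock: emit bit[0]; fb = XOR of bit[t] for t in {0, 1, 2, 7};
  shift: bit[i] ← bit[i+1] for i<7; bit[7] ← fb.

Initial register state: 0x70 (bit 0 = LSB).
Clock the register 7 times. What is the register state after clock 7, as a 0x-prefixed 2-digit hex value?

0x98

reg_0 = 0x70
clock 1: out=0, reg = 0x38
clock 2: out=0, reg = 0x1C
clock 3: out=0, reg = 0x8E
clock 4: out=0, reg = 0xC7
clock 5: out=1, reg = 0x63
clock 6: out=1, reg = 0x31
clock 7: out=1, reg = 0x98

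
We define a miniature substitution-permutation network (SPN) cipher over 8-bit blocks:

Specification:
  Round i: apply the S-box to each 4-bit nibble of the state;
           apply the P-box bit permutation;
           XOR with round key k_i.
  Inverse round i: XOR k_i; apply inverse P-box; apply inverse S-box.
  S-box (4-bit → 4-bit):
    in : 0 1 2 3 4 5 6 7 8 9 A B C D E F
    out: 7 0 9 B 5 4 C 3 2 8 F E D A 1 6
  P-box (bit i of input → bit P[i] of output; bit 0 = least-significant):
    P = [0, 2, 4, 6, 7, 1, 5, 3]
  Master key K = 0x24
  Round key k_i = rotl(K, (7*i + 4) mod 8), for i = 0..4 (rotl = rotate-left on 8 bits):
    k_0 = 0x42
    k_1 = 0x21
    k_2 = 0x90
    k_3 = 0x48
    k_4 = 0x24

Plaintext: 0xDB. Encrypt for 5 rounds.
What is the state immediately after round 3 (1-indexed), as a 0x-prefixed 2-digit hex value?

s_0 = plaintext = 0xDB
s_1 = Round(s_0, k_0) = 0x1C
s_2 = Round(s_1, k_1) = 0x70
s_3 = Round(s_2, k_2) = 0x07
s_4 = Round(s_3, k_3) = 0xEF
s_5 = Round(s_4, k_4) = 0xB0

0x07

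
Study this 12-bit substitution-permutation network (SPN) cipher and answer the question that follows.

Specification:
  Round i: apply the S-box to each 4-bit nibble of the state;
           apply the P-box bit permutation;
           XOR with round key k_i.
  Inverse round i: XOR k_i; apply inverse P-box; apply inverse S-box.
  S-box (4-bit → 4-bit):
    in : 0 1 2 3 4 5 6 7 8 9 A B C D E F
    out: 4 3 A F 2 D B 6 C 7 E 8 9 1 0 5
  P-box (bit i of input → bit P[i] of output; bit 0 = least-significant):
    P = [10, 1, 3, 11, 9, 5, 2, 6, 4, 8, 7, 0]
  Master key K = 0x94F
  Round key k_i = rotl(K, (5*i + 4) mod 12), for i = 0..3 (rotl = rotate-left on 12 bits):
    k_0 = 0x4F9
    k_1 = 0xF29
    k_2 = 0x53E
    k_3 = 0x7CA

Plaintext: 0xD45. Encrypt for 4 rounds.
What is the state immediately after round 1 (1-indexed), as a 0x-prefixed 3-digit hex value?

s_0 = plaintext = 0xD45
s_1 = Round(s_0, k_0) = 0x8C1
s_2 = Round(s_1, k_1) = 0x9EA
s_3 = Round(s_2, k_2) = 0xCA4
s_4 = Round(s_3, k_3) = 0x7BD

0x8C1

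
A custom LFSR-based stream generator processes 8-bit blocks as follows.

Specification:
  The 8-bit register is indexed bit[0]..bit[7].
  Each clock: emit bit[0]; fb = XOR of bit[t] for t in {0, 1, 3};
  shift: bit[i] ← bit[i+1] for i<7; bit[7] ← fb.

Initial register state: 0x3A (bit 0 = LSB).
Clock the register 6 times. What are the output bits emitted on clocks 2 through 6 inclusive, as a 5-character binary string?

reg_0 = 0x3A
clock 1: out=0, reg = 0x1D
clock 2: out=1, reg = 0x0E
clock 3: out=0, reg = 0x07
clock 4: out=1, reg = 0x03
clock 5: out=1, reg = 0x01
clock 6: out=1, reg = 0x80

10111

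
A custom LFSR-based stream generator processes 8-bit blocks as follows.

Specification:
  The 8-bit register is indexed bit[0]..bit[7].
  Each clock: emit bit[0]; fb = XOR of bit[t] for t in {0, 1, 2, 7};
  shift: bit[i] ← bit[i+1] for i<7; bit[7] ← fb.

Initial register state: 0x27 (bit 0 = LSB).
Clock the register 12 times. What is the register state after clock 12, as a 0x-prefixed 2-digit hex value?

0xC2

reg_0 = 0x27
clock 1: out=1, reg = 0x93
clock 2: out=1, reg = 0xC9
clock 3: out=1, reg = 0x64
clock 4: out=0, reg = 0xB2
clock 5: out=0, reg = 0x59
clock 6: out=1, reg = 0xAC
clock 7: out=0, reg = 0x56
clock 8: out=0, reg = 0x2B
clock 9: out=1, reg = 0x15
clock 10: out=1, reg = 0x0A
clock 11: out=0, reg = 0x85
clock 12: out=1, reg = 0xC2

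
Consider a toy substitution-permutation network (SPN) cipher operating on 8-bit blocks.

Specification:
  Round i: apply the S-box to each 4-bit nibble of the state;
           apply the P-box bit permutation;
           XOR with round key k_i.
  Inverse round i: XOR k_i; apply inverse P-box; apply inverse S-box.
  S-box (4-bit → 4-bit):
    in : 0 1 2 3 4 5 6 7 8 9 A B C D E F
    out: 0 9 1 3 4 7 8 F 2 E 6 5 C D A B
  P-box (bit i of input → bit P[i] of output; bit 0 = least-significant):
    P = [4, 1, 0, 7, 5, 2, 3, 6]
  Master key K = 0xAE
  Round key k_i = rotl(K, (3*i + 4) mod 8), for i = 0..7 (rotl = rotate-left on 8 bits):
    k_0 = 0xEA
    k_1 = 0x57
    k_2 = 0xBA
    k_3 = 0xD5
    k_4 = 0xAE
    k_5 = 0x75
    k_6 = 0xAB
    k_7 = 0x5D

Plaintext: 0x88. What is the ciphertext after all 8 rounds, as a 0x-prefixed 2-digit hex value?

s_0 = plaintext = 0x88
s_1 = Round(s_0, k_0) = 0xEC
s_2 = Round(s_1, k_1) = 0x92
s_3 = Round(s_2, k_2) = 0xE6
s_4 = Round(s_3, k_3) = 0x11
s_5 = Round(s_4, k_4) = 0x5E
s_6 = Round(s_5, k_5) = 0xDB
s_7 = Round(s_6, k_6) = 0xD2
s_8 = Round(s_7, k_7) = 0x25

0x25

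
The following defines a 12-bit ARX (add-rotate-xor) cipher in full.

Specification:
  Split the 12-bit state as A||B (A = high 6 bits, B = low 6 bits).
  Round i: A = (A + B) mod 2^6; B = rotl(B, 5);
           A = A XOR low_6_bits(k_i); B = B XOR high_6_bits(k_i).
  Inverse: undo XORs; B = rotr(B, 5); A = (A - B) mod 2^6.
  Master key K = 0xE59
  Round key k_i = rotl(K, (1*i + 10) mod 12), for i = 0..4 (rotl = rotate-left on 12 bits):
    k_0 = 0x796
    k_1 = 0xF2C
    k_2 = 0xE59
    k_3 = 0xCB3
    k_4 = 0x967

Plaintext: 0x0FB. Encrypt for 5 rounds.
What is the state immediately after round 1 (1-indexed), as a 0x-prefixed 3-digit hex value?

0xA23

s_0 = plaintext = 0x0FB
s_1 = Round(s_0, k_0) = 0xA23
s_2 = Round(s_1, k_1) = 0x9CD
s_3 = Round(s_2, k_2) = 0xB5F
s_4 = Round(s_3, k_3) = 0xFDD
s_5 = Round(s_4, k_4) = 0xECB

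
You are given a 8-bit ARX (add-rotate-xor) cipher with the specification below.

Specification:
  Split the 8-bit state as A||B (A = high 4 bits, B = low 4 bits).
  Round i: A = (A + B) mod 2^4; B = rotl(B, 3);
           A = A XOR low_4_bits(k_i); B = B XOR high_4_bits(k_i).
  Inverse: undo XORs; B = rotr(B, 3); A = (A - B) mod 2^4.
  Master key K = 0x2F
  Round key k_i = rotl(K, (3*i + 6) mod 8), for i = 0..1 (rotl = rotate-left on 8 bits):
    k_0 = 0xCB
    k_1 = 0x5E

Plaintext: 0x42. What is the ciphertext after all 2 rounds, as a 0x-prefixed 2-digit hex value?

0x4B

s_0 = plaintext = 0x42
s_1 = Round(s_0, k_0) = 0xDD
s_2 = Round(s_1, k_1) = 0x4B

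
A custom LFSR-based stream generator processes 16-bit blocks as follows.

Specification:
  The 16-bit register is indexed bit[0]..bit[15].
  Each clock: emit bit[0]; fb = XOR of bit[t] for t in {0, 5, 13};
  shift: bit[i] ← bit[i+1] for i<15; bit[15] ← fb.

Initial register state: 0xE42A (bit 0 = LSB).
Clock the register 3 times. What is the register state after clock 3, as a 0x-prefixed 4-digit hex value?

reg_0 = 0xE42A
clock 1: out=0, reg = 0x7215
clock 2: out=1, reg = 0x390A
clock 3: out=0, reg = 0x9C85

0x9C85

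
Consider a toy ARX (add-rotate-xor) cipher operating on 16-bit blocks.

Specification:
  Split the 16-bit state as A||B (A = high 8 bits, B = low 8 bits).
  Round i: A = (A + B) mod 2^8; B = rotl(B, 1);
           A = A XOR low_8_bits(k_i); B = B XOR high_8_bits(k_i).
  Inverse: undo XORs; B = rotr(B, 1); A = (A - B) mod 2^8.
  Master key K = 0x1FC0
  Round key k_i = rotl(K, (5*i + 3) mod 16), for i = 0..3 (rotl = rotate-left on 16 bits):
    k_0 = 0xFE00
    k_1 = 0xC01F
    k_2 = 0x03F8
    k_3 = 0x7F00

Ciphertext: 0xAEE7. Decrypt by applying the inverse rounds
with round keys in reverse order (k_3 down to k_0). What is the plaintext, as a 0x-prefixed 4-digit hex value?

0x93A6

s_0 = ciphertext = 0xAEE7
s_1 = InvRound(s_0, k_3) = 0x624C
s_2 = InvRound(s_1, k_2) = 0xF3A7
s_3 = InvRound(s_2, k_1) = 0x39B3
s_4 = InvRound(s_3, k_0) = 0x93A6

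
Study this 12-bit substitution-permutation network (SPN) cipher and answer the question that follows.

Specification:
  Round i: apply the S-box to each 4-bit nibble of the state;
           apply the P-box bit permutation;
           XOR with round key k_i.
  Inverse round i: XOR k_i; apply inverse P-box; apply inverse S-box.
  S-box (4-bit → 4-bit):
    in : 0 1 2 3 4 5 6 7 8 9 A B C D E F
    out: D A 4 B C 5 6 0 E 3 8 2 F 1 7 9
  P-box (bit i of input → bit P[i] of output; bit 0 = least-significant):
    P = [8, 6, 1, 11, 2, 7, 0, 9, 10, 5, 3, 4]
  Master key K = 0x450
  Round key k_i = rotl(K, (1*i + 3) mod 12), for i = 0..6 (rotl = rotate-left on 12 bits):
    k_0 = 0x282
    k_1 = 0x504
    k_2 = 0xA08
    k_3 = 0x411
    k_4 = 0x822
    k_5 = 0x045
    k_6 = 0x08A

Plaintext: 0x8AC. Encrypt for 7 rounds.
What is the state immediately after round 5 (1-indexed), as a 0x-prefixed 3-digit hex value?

0x24B

s_0 = plaintext = 0x8AC
s_1 = Round(s_0, k_0) = 0x9F8
s_2 = Round(s_1, k_1) = 0xB62
s_3 = Round(s_2, k_2) = 0xAAB
s_4 = Round(s_3, k_3) = 0x641
s_5 = Round(s_4, k_4) = 0x24B
s_6 = Round(s_5, k_5) = 0x20C
s_7 = Round(s_6, k_6) = 0xBC5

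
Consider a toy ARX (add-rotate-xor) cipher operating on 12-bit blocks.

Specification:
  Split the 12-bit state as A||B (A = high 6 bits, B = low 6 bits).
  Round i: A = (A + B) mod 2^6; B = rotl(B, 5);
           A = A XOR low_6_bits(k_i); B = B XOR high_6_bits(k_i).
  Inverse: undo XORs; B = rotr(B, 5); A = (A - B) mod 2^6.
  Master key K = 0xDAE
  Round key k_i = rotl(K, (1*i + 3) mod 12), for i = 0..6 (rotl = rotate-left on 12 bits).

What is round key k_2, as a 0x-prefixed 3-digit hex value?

K = 0xDAE
k_0 = rotl(K, (1*0+3) mod 12) = rotl(K, 3) = 0xD76
k_1 = rotl(K, (1*1+3) mod 12) = rotl(K, 4) = 0xAED
k_2 = rotl(K, (1*2+3) mod 12) = rotl(K, 5) = 0x5DB

0x5DB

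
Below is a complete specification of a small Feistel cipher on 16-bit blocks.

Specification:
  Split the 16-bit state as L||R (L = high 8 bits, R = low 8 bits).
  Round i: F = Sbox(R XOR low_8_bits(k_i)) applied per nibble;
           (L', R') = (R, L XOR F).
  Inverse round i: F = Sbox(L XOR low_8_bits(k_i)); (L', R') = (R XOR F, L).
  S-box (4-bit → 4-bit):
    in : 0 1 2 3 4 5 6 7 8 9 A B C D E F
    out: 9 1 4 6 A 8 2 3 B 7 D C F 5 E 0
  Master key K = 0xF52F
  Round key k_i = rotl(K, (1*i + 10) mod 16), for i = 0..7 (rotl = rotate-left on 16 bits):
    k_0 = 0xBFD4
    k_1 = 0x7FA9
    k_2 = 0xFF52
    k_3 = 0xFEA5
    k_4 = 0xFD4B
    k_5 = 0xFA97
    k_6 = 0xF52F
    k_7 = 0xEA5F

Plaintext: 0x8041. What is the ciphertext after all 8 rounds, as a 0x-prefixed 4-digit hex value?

s_0 = plaintext = 0x8041
s_1 = Round(s_0, k_0) = 0x41F8
s_2 = Round(s_1, k_1) = 0xF8C0
s_3 = Round(s_2, k_2) = 0xC08C
s_4 = Round(s_3, k_3) = 0x8C87
s_5 = Round(s_4, k_4) = 0x8773
s_6 = Round(s_5, k_5) = 0x736D
s_7 = Round(s_6, k_6) = 0x6DD7
s_8 = Round(s_7, k_7) = 0xD7D6

0xD7D6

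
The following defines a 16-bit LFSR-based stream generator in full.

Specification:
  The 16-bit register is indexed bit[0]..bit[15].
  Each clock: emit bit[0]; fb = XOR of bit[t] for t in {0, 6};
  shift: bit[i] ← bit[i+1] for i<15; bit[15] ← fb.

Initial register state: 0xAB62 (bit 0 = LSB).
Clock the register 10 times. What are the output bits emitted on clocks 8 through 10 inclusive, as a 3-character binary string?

011

reg_0 = 0xAB62
clock 1: out=0, reg = 0xD5B1
clock 2: out=1, reg = 0xEAD8
clock 3: out=0, reg = 0xF56C
clock 4: out=0, reg = 0xFAB6
clock 5: out=0, reg = 0x7D5B
clock 6: out=1, reg = 0x3EAD
clock 7: out=1, reg = 0x9F56
clock 8: out=0, reg = 0xCFAB
clock 9: out=1, reg = 0xE7D5
clock 10: out=1, reg = 0x73EA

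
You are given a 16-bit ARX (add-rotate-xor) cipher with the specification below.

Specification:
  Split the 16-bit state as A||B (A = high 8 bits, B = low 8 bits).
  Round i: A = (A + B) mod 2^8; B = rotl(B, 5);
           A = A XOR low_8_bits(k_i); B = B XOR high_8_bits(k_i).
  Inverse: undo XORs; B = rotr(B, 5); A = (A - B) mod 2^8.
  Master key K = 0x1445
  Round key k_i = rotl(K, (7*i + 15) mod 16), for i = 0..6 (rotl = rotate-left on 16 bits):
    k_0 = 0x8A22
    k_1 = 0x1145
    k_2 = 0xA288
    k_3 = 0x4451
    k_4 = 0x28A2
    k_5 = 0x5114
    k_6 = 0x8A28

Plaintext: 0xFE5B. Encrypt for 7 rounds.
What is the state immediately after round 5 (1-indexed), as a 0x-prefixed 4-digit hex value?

s_0 = plaintext = 0xFE5B
s_1 = Round(s_0, k_0) = 0x7BE1
s_2 = Round(s_1, k_1) = 0x192D
s_3 = Round(s_2, k_2) = 0xCE07
s_4 = Round(s_3, k_3) = 0x84A4
s_5 = Round(s_4, k_4) = 0x8ABC
s_6 = Round(s_5, k_5) = 0x52C6
s_7 = Round(s_6, k_6) = 0x3052

0x8ABC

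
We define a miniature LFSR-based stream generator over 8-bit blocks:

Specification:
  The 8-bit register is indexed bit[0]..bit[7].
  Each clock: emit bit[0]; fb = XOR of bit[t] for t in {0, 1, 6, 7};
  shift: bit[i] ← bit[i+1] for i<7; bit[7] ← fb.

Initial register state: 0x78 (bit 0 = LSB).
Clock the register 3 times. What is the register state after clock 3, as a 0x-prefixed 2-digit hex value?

reg_0 = 0x78
clock 1: out=0, reg = 0xBC
clock 2: out=0, reg = 0xDE
clock 3: out=0, reg = 0xEF

0xEF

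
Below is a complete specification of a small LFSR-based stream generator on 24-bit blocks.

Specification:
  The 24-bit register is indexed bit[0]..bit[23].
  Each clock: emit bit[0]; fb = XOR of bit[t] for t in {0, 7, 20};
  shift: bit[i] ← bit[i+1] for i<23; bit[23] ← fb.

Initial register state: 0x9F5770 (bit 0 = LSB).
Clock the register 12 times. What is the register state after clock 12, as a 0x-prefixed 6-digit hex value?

0x3A79F5

reg_0 = 0x9F5770
clock 1: out=0, reg = 0xCFABB8
clock 2: out=0, reg = 0xE7D5DC
clock 3: out=0, reg = 0xF3EAEE
clock 4: out=0, reg = 0x79F577
clock 5: out=1, reg = 0x3CFABB
clock 6: out=1, reg = 0x9E7D5D
clock 7: out=1, reg = 0x4F3EAE
clock 8: out=0, reg = 0xA79F57
clock 9: out=1, reg = 0xD3CFAB
clock 10: out=1, reg = 0xE9E7D5
clock 11: out=1, reg = 0x74F3EA
clock 12: out=0, reg = 0x3A79F5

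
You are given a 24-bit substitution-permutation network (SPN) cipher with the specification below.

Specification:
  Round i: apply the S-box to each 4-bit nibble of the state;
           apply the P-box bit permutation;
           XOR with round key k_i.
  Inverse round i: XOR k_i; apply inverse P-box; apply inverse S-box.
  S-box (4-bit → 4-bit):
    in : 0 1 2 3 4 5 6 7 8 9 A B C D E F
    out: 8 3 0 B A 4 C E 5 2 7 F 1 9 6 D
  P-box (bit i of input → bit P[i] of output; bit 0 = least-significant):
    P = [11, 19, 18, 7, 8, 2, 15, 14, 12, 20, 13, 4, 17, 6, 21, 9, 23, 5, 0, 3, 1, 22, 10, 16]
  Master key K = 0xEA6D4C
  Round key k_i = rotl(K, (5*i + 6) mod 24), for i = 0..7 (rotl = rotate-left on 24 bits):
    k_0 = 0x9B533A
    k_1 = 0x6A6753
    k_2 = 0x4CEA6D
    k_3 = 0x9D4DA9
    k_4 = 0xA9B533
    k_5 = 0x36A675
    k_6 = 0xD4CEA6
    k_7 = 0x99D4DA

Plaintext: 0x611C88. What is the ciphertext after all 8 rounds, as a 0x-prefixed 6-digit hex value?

0xB56BE0

s_0 = plaintext = 0x611C88
s_1 = Round(s_0, k_0) = 0x1CCE5A
s_2 = Round(s_1, k_1) = 0xB4CF51
s_3 = Round(s_2, k_2) = 0x075657
s_4 = Round(s_3, k_3) = 0xB0ED10
s_5 = Round(s_4, k_4) = 0xC8A0ED
s_6 = Round(s_5, k_5) = 0x942EA2
s_7 = Round(s_6, k_6) = 0x846F8A
s_8 = Round(s_7, k_7) = 0xB56BE0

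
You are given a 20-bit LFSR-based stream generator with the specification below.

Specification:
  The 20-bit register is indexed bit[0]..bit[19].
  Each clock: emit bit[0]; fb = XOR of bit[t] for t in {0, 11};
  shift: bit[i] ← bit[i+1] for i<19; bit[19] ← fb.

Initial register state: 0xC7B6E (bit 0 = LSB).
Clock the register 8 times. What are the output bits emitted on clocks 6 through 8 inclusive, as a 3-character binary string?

110

reg_0 = 0xC7B6E
clock 1: out=0, reg = 0xE3DB7
clock 2: out=1, reg = 0x71EDB
clock 3: out=1, reg = 0x38F6D
clock 4: out=1, reg = 0x1C7B6
clock 5: out=0, reg = 0x0E3DB
clock 6: out=1, reg = 0x871ED
clock 7: out=1, reg = 0xC38F6
clock 8: out=0, reg = 0xE1C7B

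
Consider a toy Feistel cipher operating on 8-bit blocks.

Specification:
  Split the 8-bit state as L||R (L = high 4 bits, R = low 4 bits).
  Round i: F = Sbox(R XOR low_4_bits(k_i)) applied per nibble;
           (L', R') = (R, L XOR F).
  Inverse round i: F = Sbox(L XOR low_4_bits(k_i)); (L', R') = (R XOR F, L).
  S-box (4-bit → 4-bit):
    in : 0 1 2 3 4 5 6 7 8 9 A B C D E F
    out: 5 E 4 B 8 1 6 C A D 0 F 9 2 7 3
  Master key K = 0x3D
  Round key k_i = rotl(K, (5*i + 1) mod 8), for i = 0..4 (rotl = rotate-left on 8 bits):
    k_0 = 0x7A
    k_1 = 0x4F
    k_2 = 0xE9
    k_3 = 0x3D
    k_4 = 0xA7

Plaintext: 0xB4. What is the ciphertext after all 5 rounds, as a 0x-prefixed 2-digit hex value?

s_0 = plaintext = 0xB4
s_1 = Round(s_0, k_0) = 0x4C
s_2 = Round(s_1, k_1) = 0xCF
s_3 = Round(s_2, k_2) = 0xFA
s_4 = Round(s_3, k_3) = 0xA3
s_5 = Round(s_4, k_4) = 0x32

0x32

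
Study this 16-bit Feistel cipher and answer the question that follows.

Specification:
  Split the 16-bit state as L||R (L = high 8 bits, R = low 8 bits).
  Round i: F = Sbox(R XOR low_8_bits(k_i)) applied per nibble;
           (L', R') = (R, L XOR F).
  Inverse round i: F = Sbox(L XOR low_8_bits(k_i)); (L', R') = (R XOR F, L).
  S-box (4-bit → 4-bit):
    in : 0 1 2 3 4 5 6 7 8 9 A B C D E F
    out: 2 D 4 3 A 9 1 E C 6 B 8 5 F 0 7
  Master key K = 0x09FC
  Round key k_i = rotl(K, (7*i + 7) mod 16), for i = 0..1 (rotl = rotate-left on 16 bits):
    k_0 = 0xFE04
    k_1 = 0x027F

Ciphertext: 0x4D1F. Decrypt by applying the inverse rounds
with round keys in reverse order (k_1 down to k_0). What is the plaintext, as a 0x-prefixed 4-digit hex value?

0x0A2B

s_0 = ciphertext = 0x4D1F
s_1 = InvRound(s_0, k_1) = 0x2B4D
s_2 = InvRound(s_1, k_0) = 0x0A2B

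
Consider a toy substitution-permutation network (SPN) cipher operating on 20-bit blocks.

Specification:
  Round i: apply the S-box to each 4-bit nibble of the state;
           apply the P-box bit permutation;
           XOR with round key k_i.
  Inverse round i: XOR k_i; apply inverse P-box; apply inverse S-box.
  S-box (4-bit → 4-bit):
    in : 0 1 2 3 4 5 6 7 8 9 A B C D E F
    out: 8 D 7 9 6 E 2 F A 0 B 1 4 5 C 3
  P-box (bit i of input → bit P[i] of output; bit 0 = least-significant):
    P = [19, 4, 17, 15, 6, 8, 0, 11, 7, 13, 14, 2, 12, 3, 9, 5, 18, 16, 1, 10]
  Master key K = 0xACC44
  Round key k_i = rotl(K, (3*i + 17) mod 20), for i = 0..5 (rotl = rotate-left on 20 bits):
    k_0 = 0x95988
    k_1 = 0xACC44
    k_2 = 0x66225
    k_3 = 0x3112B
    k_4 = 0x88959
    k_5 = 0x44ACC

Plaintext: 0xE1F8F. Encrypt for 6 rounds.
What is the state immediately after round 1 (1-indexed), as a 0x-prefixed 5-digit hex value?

0x1663A

s_0 = plaintext = 0xE1F8F
s_1 = Round(s_0, k_0) = 0x1663A
s_2 = Round(s_1, k_1) = 0x6601E
s_3 = Round(s_2, k_2) = 0x5EA68
s_4 = Round(s_3, k_3) = 0x2B69D
s_5 = Round(s_4, k_4) = 0x7B95B
s_6 = Round(s_5, k_5) = 0x957CF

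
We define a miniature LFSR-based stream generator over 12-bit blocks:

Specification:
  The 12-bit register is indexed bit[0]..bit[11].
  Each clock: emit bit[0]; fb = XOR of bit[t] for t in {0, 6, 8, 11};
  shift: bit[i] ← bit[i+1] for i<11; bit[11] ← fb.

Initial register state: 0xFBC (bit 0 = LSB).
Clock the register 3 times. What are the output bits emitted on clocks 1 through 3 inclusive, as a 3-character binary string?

reg_0 = 0xFBC
clock 1: out=0, reg = 0x7DE
clock 2: out=0, reg = 0x3EF
clock 3: out=1, reg = 0x9F7

001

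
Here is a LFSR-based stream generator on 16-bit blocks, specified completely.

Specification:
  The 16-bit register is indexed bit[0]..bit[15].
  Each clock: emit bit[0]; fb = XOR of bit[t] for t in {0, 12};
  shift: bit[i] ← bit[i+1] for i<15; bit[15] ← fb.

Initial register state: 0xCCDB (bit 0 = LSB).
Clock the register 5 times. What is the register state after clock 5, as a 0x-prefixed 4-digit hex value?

0x3E66

reg_0 = 0xCCDB
clock 1: out=1, reg = 0xE66D
clock 2: out=1, reg = 0xF336
clock 3: out=0, reg = 0xF99B
clock 4: out=1, reg = 0x7CCD
clock 5: out=1, reg = 0x3E66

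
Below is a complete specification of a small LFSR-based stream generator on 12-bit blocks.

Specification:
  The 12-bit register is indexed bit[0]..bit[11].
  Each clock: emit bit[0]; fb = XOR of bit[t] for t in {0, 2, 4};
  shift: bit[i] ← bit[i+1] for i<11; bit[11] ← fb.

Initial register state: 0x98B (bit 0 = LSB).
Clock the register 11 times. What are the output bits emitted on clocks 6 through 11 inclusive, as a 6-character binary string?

reg_0 = 0x98B
clock 1: out=1, reg = 0xCC5
clock 2: out=1, reg = 0x662
clock 3: out=0, reg = 0x331
clock 4: out=1, reg = 0x198
clock 5: out=0, reg = 0x8CC
clock 6: out=0, reg = 0xC66
clock 7: out=0, reg = 0xE33
clock 8: out=1, reg = 0x719
clock 9: out=1, reg = 0x38C
clock 10: out=0, reg = 0x9C6
clock 11: out=0, reg = 0xCE3

001100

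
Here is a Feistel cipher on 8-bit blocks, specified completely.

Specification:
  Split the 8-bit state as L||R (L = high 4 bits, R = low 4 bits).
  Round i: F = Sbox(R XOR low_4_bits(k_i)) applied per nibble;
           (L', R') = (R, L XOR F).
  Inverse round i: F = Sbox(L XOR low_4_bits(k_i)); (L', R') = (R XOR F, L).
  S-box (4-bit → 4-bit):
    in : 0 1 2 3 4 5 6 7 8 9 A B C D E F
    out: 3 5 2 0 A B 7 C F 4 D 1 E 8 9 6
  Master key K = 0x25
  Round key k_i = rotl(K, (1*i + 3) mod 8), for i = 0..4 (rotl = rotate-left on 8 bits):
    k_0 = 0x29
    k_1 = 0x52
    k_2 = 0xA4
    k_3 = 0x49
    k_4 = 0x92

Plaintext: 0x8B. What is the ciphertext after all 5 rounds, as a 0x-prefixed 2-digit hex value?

0x72

s_0 = plaintext = 0x8B
s_1 = Round(s_0, k_0) = 0xBA
s_2 = Round(s_1, k_1) = 0xA4
s_3 = Round(s_2, k_2) = 0x49
s_4 = Round(s_3, k_3) = 0x97
s_5 = Round(s_4, k_4) = 0x72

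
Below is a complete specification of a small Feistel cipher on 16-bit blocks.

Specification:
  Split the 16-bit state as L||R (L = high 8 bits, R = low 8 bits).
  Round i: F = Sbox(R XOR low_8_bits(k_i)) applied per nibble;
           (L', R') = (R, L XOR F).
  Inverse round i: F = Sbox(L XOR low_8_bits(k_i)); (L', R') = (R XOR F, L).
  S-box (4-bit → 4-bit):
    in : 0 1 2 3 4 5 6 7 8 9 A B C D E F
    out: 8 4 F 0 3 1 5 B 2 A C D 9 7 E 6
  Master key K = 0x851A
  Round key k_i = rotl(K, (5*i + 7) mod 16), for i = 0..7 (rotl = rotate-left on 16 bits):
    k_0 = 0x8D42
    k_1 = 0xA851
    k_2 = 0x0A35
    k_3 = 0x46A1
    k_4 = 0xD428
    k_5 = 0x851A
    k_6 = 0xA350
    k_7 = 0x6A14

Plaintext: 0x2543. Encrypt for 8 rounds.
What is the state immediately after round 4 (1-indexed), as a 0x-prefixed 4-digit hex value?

0xEF15

s_0 = plaintext = 0x2543
s_1 = Round(s_0, k_0) = 0x43A1
s_2 = Round(s_1, k_1) = 0xA12B
s_3 = Round(s_2, k_2) = 0x2BEF
s_4 = Round(s_3, k_3) = 0xEF15
s_5 = Round(s_4, k_4) = 0x15E8
s_6 = Round(s_5, k_5) = 0xE87A
s_7 = Round(s_6, k_6) = 0x7A14
s_8 = Round(s_7, k_7) = 0x14F2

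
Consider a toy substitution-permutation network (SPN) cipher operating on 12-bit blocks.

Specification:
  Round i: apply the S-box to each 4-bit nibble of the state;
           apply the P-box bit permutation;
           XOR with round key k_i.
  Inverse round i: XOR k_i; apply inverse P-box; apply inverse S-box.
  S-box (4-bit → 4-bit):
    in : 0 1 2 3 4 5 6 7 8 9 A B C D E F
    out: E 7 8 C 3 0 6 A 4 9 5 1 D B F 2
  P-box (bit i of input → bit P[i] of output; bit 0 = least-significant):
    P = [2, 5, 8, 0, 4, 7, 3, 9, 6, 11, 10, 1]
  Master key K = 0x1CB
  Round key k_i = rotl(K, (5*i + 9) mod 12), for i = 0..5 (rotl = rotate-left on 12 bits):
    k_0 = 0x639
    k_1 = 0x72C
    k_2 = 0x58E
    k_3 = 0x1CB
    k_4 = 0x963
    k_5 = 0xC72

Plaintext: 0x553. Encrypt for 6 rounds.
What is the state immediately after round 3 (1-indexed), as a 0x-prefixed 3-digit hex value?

0x2EC

s_0 = plaintext = 0x553
s_1 = Round(s_0, k_0) = 0x738
s_2 = Round(s_1, k_1) = 0xC26
s_3 = Round(s_2, k_2) = 0x2EC
s_4 = Round(s_3, k_3) = 0x254
s_5 = Round(s_4, k_4) = 0x945
s_6 = Round(s_5, k_5) = 0xCA0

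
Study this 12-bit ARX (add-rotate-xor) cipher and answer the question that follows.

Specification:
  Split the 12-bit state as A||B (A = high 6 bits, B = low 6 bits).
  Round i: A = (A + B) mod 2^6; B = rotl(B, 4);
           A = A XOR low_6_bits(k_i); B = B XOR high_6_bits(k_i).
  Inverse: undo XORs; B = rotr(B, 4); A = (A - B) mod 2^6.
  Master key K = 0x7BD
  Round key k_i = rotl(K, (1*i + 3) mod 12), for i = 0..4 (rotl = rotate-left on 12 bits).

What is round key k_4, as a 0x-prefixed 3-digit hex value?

0xEBD

K = 0x7BD
k_0 = rotl(K, (1*0+3) mod 12) = rotl(K, 3) = 0xDEB
k_1 = rotl(K, (1*1+3) mod 12) = rotl(K, 4) = 0xBD7
k_2 = rotl(K, (1*2+3) mod 12) = rotl(K, 5) = 0x7AF
k_3 = rotl(K, (1*3+3) mod 12) = rotl(K, 6) = 0xF5E
k_4 = rotl(K, (1*4+3) mod 12) = rotl(K, 7) = 0xEBD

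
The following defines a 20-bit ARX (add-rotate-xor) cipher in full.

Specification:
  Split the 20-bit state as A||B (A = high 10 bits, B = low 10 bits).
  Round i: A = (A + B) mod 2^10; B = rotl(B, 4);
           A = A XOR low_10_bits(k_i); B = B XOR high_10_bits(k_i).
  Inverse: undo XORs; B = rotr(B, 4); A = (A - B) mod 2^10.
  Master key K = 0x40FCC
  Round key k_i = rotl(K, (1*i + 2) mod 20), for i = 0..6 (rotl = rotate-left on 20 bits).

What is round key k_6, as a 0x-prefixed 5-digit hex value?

0xFCC40

K = 0x40FCC
k_0 = rotl(K, (1*0+2) mod 20) = rotl(K, 2) = 0x03F31
k_1 = rotl(K, (1*1+2) mod 20) = rotl(K, 3) = 0x07E62
k_2 = rotl(K, (1*2+2) mod 20) = rotl(K, 4) = 0x0FCC4
k_3 = rotl(K, (1*3+2) mod 20) = rotl(K, 5) = 0x1F988
k_4 = rotl(K, (1*4+2) mod 20) = rotl(K, 6) = 0x3F310
k_5 = rotl(K, (1*5+2) mod 20) = rotl(K, 7) = 0x7E620
k_6 = rotl(K, (1*6+2) mod 20) = rotl(K, 8) = 0xFCC40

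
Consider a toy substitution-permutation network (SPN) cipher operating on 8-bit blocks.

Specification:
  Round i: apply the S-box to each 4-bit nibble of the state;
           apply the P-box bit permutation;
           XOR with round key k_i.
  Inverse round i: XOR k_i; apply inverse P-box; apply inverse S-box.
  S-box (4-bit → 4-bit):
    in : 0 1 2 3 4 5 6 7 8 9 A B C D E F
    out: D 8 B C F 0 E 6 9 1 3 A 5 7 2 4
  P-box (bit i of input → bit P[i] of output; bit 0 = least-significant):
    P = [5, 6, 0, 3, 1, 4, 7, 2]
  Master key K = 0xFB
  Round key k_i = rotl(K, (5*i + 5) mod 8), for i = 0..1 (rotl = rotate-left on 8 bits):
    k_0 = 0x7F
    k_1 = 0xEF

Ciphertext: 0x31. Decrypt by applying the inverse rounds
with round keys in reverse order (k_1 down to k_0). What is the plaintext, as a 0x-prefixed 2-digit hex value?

s_0 = ciphertext = 0x31
s_1 = InvRound(s_0, k_1) = 0x4B
s_2 = InvRound(s_1, k_0) = 0xB9

0xB9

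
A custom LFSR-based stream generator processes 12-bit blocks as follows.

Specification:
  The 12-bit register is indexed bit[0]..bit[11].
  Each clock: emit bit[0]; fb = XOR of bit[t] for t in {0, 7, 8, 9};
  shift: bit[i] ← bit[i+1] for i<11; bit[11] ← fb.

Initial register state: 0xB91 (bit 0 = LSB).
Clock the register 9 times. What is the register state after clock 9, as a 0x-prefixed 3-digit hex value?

0x245

reg_0 = 0xB91
clock 1: out=1, reg = 0x5C8
clock 2: out=0, reg = 0x2E4
clock 3: out=0, reg = 0x172
clock 4: out=0, reg = 0x8B9
clock 5: out=1, reg = 0x45C
clock 6: out=0, reg = 0x22E
clock 7: out=0, reg = 0x917
clock 8: out=1, reg = 0x48B
clock 9: out=1, reg = 0x245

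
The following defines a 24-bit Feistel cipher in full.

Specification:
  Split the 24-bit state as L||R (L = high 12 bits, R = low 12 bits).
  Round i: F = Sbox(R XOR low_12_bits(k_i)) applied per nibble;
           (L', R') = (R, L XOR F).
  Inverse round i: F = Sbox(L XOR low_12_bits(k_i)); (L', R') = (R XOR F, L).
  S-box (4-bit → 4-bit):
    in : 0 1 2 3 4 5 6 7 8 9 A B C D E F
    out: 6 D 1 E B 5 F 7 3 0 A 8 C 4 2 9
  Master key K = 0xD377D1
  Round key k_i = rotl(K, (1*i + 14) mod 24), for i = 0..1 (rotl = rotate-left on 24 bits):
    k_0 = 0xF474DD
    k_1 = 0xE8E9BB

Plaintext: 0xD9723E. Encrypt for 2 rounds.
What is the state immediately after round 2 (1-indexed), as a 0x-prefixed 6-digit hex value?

0x2B9A5F

s_0 = plaintext = 0xD9723E
s_1 = Round(s_0, k_0) = 0x23E2B9
s_2 = Round(s_1, k_1) = 0x2B9A5F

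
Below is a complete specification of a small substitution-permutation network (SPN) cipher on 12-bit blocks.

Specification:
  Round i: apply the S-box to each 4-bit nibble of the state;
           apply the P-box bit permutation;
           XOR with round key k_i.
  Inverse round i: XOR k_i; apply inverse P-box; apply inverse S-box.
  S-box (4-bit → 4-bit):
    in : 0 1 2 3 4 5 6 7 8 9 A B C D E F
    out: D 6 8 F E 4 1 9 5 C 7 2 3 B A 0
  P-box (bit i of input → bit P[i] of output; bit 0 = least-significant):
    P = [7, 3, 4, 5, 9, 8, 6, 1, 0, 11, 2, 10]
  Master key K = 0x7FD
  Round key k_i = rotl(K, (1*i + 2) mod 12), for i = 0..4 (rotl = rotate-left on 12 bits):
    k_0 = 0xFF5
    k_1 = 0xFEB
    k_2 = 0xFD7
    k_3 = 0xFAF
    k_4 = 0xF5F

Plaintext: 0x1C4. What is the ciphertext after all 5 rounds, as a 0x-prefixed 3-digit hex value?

0x68E

s_0 = plaintext = 0x1C4
s_1 = Round(s_0, k_0) = 0x4C9
s_2 = Round(s_1, k_1) = 0x0DF
s_3 = Round(s_2, k_2) = 0x8D0
s_4 = Round(s_3, k_3) = 0xC18
s_5 = Round(s_4, k_4) = 0x68E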